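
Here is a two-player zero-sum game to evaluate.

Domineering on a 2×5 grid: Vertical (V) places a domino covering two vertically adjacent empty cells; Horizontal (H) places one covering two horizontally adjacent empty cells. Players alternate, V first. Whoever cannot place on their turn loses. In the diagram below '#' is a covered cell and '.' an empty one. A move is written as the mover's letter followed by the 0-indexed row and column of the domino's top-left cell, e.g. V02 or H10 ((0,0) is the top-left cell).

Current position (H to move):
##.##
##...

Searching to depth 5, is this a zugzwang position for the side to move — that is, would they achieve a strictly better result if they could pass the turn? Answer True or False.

[##.##/##...] H move#1: H12:+1/##.##/####.*, H13:-1/##.##/##.##
[##.##/####.] end (terminal -1, V#2); searched ##.##/##... to 5
if H skipped the turn, V would face:
~ [##.##/##...] V move#1: V02:-1/#####/###..*
~ [#####/###..] H move#2: H13:+1/#####/#####*
~ [#####/#####] end (terminal -1, V#3); searched ##.##/##... to 5
compare (H): move=+1 vs pass=+1

zugzwang(##.##/##..., H) = False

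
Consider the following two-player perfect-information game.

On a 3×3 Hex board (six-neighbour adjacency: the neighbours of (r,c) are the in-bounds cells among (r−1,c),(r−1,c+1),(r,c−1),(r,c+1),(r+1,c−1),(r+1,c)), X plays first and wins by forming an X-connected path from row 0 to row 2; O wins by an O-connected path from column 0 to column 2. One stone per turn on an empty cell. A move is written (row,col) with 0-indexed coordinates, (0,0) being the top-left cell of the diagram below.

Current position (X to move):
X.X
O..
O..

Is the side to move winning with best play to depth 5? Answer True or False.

ply 1, X at X.X/O../O.. | (0,1)=-1→XXX/O../O..; (1,1)=-1→X.X/OX./O..; (1,2)=+1→X.X/O.X/O..*; (2,1)=+1→X.X/O../OX.; (2,2)=-1→X.X/O../O.X
ply 2, O at X.X/O.X/O.. | (0,1)=-1→XOX/O.X/O..*; (1,1)=-1→X.X/OOX/O..; (2,1)=-1→X.X/O.X/OO.; (2,2)=-1→X.X/O.X/O.O
ply 3, X at XOX/O.X/O.. | (1,1)=+1→XOX/OXX/O..*; (2,1)=+1→XOX/O.X/OX.; (2,2)=+1→XOX/O.X/O.X
ply 4, O at XOX/OXX/O.. | (2,1)=-1→XOX/OXX/OO.*; (2,2)=-1→XOX/OXX/O.O
ply 5, X at XOX/OXX/OO. | (2,2)=+1→XOX/OXX/OOX*
ply 6: XOX/OXX/OOX is terminal -1 (O); from X.X/O../O.. depth 5

X winning at [X.X/O../O..]: True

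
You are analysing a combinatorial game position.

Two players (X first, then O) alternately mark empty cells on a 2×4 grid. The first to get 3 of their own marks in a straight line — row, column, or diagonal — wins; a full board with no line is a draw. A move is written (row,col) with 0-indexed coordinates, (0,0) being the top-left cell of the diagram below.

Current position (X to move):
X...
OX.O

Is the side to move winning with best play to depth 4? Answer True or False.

ply 1, X at X.../OX.O | (0,1)=+0→XX../OX.O*; (0,2)=+0→X.X./OX.O; (0,3)=+0→X..X/OX.O; (1,2)=+0→X.../OXXO
ply 2, O at XX../OX.O | (0,2)=+0→XXO./OX.O*; (0,3)=-1→XX.O/OX.O; (1,2)=-1→XX../OXOO
ply 3, X at XXO./OX.O | (0,3)=+0→XXOX/OX.O*; (1,2)=+0→XXO./OXXO
ply 4, O at XXOX/OX.O | (1,2)=+0→XXOX/OXOO*
ply 5: XXOX/OXOO is terminal +0 (X); from X.../OX.O depth 4

X winning at [X.../OX.O]: False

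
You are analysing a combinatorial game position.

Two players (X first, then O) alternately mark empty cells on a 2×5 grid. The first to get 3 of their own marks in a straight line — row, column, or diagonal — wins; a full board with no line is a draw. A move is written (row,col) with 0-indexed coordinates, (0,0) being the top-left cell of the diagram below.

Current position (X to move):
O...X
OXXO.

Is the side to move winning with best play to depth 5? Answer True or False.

ply 1, X at O...X/OXXO. | (0,1)=+0→OX..X/OXXO.*; (0,2)=+0→O.X.X/OXXO.; (0,3)=+0→O..XX/OXXO.; (1,4)=+0→O...X/OXXOX
ply 2, O at OX..X/OXXO. | (0,2)=+0→OXO.X/OXXO.*; (0,3)=+0→OX.OX/OXXO.; (1,4)=+0→OX..X/OXXOO
ply 3, X at OXO.X/OXXO. | (0,3)=+0→OXOXX/OXXO.*; (1,4)=+0→OXO.X/OXXOX
ply 4, O at OXOXX/OXXO. | (1,4)=+0→OXOXX/OXXOO*
ply 5: OXOXX/OXXOO is terminal +0 (X); from O...X/OXXO. depth 5

X winning at [O...X/OXXO.]: False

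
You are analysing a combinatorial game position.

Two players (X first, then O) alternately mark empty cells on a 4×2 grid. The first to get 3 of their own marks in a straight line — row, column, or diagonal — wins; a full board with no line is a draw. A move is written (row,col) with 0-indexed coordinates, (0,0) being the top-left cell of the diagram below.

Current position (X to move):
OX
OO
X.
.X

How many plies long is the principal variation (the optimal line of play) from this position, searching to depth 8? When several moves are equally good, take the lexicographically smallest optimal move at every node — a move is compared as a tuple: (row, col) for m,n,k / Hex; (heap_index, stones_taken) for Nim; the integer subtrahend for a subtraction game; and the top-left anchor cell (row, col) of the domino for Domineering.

ply 1, X at OX/OO/X./.X | (2,1)=+0→OX/OO/XX/.X*; (3,0)=+0→OX/OO/X./XX
ply 2, O at OX/OO/XX/.X | (3,0)=+0→OX/OO/XX/OX*
ply 3: OX/OO/XX/OX is terminal +0 (X); from OX/OO/X./.X depth 8

PV length from [OX/OO/X./.X]: 2 plies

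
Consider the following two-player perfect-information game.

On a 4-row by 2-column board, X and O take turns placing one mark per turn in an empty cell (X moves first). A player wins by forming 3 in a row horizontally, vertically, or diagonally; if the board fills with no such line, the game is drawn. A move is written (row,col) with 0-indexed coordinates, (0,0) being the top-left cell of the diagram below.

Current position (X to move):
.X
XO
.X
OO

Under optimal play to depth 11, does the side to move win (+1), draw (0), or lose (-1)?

value(.X/XO/.X/OO, X) = 0

p1 X@[.X/XO/.X/OO]: (0,0)[XX/XO/.X/OO]+0* (2,0)[.X/XO/XX/OO]+0
p2 O@[XX/XO/.X/OO]: (2,0)[XX/XO/OX/OO]+0*
p3 X@[XX/XO/OX/OO] terminal +0; root [.X/XO/.X/OO] d11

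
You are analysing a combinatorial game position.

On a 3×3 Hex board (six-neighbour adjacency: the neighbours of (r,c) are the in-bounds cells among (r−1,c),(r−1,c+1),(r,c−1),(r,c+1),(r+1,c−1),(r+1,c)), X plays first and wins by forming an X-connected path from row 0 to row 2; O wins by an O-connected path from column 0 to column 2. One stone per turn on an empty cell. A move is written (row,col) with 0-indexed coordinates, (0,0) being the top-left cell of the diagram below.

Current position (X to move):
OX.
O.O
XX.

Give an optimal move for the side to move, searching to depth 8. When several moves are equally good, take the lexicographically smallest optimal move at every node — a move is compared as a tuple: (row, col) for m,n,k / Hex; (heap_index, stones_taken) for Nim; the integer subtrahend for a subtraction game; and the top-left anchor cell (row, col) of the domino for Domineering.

[OX./O.O/XX.] X move#1: (0,2):-1/OXX/O.O/XX., (1,1):+1/OX./OXO/XX.*, (2,2):-1/OX./O.O/XXX
[OX./OXO/XX.] end (terminal -1, O#2); searched OX./O.O/XX. to 8

X's best at [OX./O.O/XX.]: (1,1)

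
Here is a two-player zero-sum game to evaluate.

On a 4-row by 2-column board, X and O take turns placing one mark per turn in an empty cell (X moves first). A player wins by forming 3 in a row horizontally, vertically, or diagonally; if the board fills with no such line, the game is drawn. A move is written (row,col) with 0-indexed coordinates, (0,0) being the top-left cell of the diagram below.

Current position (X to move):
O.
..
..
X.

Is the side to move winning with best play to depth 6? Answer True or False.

ply 1, X at O./../../X. | (0,1)=+0→OX/../../X.*; (1,0)=+0→O./X./../X.; (1,1)=+0→O./.X/../X.; (2,0)=+0→O./../X./X.; (2,1)=+0→O./../.X/X.; (3,1)=+0→O./../../XX
ply 2, O at OX/../../X. | (1,0)=+0→OX/O./../X.*; (1,1)=+0→OX/.O/../X.; (2,0)=+0→OX/../O./X.; (2,1)=+0→OX/../.O/X.; (3,1)=+0→OX/../../XO
ply 3, X at OX/O./../X. | (1,1)=-1→OX/OX/../X.; (2,0)=+0→OX/O./X./X.*; (2,1)=-1→OX/O./.X/X.; (3,1)=-1→OX/O./../XX
ply 4, O at OX/O./X./X. | (1,1)=+0→OX/OO/X./X.*; (2,1)=+0→OX/O./XO/X.; (3,1)=+0→OX/O./X./XO
ply 5, X at OX/OO/X./X. | (2,1)=+0→OX/OO/XX/X.*; (3,1)=+0→OX/OO/X./XX
ply 6, O at OX/OO/XX/X. | (3,1)=+0→OX/OO/XX/XO*
ply 7: OX/OO/XX/XO is terminal +0 (X); from O./../../X. depth 6

X winning at [O./../../X.]: False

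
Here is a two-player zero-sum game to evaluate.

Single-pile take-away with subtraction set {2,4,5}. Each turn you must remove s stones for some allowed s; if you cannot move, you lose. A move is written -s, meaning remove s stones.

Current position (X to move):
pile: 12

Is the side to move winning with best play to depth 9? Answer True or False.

[12] X move#1: -2:-1/10, -4:+1/8*, -5:+1/7
[8] O move#2: -2:-1/6*, -4:-1/4, -5:-1/3
[6] X move#3: -2:-1/4, -4:-1/2, -5:+1/1*
[1] end (terminal -1, O#4); searched 12 to 9

X winning at [12]: True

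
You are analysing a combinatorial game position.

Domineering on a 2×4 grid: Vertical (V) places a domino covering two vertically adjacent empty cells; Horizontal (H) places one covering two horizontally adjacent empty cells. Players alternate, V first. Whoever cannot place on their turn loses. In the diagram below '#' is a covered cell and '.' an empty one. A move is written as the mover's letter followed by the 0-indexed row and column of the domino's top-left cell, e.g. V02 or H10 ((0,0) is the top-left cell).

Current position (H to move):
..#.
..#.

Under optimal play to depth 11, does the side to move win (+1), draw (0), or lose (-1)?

[..#./..#.] H move#1: H00:+1/###./..#.*, H10:+1/..#./###.
[###./..#.] V move#2: V03:-1/####/..##*
[####/..##] H move#3: H10:+1/####/####*
[####/####] end (terminal -1, V#4); searched ..#./..#. to 11

value(..#./..#., H) = +1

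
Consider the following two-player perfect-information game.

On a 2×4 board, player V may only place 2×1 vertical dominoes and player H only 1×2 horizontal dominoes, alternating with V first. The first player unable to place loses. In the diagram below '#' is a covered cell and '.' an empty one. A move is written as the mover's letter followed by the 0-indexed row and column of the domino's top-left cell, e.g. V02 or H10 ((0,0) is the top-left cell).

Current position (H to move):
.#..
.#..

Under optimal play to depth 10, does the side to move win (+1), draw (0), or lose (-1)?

ply 1, H at .#../.#.. | H02=+1→.###/.#..*; H12=+1→.#../.###
ply 2, V at .###/.#.. | V00=-1→####/##..*
ply 3, H at ####/##.. | H12=+1→####/####*
ply 4: ####/#### is terminal -1 (V); from .#../.#.. depth 10

value(.#../.#.., H) = +1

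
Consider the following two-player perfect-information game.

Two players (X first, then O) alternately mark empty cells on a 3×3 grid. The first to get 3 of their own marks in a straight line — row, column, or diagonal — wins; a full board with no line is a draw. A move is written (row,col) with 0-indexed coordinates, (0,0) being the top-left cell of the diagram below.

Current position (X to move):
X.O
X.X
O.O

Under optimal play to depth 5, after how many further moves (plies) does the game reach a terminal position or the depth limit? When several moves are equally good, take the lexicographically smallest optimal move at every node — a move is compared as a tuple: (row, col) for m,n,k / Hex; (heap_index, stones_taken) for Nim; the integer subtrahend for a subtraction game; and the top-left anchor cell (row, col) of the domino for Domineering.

ply 1, X at X.O/X.X/O.O | (0,1)=-1→XXO/X.X/O.O; (1,1)=+1→X.O/XXX/O.O*; (2,1)=-1→X.O/X.X/OXO
ply 2: X.O/XXX/O.O is terminal -1 (O); from X.O/X.X/O.O depth 5

PV length from [X.O/X.X/O.O]: 1 ply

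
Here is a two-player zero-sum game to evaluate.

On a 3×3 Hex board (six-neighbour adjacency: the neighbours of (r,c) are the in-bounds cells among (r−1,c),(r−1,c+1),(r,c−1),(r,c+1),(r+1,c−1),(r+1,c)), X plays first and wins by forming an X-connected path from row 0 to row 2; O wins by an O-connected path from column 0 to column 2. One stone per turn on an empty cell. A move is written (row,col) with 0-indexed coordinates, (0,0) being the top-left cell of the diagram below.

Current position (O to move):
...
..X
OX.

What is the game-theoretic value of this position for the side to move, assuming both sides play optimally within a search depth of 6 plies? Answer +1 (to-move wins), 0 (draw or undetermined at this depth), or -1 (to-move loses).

p1 O@[.../..X/OX.]: (0,0)[O../..X/OX.]-1 (0,1)[.O./..X/OX.]-1 (0,2)[..O/..X/OX.]+1* (1,0)[.../O.X/OX.]-1 (1,1)[.../.OX/OX.]-1 (2,2)[.../..X/OXO]-1
p2 X@[..O/..X/OX.]: (0,0)[X.O/..X/OX.]-1* (0,1)[.XO/..X/OX.]-1 (1,0)[..O/X.X/OX.]-1 (1,1)[..O/.XX/OX.]-1 (2,2)[..O/..X/OXX]-1
p3 O@[X.O/..X/OX.]: (0,1)[XOO/..X/OX.]+1* (1,0)[X.O/O.X/OX.]+1 (1,1)[X.O/.OX/OX.]+1 (2,2)[X.O/..X/OXO]-1
p4 X@[XOO/..X/OX.]: (1,0)[XOO/X.X/OX.]-1* (1,1)[XOO/.XX/OX.]-1 (2,2)[XOO/..X/OXX]-1
p5 O@[XOO/X.X/OX.]: (1,1)[XOO/XOX/OX.]+1* (2,2)[XOO/X.X/OXO]-1
p6 X@[XOO/XOX/OX.] terminal -1; root [.../..X/OX.] d6

value(.../..X/OX., O) = +1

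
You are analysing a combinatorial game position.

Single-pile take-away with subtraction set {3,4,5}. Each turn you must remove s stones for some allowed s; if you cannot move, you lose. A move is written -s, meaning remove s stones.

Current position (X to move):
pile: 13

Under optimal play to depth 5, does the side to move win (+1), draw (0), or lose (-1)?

ply 1, X at 13 | -3=+1→10*; -4=+1→9; -5=+1→8
ply 2, O at 10 | -3=-1→7*; -4=-1→6; -5=-1→5
ply 3, X at 7 | -3=-1→4; -4=-1→3; -5=+1→2*
ply 4: 2 is terminal -1 (O); from 13 depth 5

value(13, X) = +1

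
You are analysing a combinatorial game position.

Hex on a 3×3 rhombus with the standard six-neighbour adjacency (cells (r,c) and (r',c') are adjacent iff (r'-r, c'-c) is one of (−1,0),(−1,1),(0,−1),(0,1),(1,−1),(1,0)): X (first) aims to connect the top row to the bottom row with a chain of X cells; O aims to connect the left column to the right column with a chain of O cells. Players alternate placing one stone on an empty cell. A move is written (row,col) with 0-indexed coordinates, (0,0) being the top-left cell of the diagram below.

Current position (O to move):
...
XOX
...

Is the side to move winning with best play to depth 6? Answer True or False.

p1 O@[.../XOX/...]: (0,0)[O../XOX/...]-1* (0,1)[.O./XOX/...]-1 (0,2)[..O/XOX/...]-1 (2,0)[.../XOX/O..]-1 (2,1)[.../XOX/.O.]-1 (2,2)[.../XOX/..O]-1
p2 X@[O../XOX/...]: (0,1)[OX./XOX/...]+1* (0,2)[O.X/XOX/...]+1 (2,0)[O../XOX/X..]+1 (2,1)[O../XOX/.X.]-1 (2,2)[O../XOX/..X]-1
p3 O@[OX./XOX/...]: (0,2)[OXO/XOX/...]-1* (2,0)[OX./XOX/O..]-1 (2,1)[OX./XOX/.O.]-1 (2,2)[OX./XOX/..O]-1
p4 X@[OXO/XOX/...]: (2,0)[OXO/XOX/X..]+1* (2,1)[OXO/XOX/.X.]-1 (2,2)[OXO/XOX/..X]-1
p5 O@[OXO/XOX/X..] terminal -1; root [.../XOX/...] d6

O winning at [.../XOX/...]: False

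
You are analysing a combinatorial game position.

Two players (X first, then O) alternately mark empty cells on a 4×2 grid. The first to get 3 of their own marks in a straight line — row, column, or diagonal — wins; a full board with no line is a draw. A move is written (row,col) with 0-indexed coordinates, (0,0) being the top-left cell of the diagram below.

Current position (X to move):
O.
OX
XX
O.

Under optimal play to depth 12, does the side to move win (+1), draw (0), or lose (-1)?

p1 X@[O./OX/XX/O.]: (0,1)[OX/OX/XX/O.]+1* (3,1)[O./OX/XX/OX]+1
p2 O@[OX/OX/XX/O.] terminal -1; root [O./OX/XX/O.] d12

value(O./OX/XX/O., X) = +1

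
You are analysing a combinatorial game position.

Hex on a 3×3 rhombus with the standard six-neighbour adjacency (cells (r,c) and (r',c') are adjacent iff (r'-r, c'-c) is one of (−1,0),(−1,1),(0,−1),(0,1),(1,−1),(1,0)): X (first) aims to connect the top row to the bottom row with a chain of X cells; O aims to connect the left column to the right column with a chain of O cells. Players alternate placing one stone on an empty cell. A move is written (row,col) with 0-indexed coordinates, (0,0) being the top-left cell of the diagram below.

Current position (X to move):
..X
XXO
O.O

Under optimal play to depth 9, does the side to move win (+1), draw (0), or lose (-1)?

value(..X/XXO/O.O, X) = +1

ply 1, X at ..X/XXO/O.O | (0,0)=-1→X.X/XXO/O.O; (0,1)=-1→.XX/XXO/O.O; (2,1)=+1→..X/XXO/OXO*
ply 2: ..X/XXO/OXO is terminal -1 (O); from ..X/XXO/O.O depth 9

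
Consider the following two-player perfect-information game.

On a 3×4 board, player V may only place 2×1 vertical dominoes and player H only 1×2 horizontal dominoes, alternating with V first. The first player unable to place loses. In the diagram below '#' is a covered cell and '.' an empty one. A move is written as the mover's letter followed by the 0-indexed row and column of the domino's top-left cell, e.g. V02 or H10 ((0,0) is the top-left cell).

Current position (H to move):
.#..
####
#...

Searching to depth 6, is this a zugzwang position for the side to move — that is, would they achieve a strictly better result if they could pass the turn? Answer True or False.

zugzwang(.#../####/#..., H) = False

p1 H@[.#../####/#...]: H02[.###/####/#...]+1* H21[.#../####/###.]+1 H22[.#../####/#.##]+1
p2 V@[.###/####/#...] terminal -1; root [.#../####/#...] d6
pass branch (V moves first from the same position):
  | p1 V@[.#../####/#...] terminal -1; root [.#../####/#...] d6
H moving scores +1; H passing scores +1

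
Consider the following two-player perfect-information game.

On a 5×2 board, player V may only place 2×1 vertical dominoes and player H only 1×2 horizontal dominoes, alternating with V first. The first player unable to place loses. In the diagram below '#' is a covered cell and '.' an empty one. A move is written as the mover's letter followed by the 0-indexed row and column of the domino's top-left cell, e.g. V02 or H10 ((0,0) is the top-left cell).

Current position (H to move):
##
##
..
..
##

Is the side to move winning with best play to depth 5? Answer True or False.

H winning at [##/##/../../##]: True

p1 H@[##/##/../../##]: H20[##/##/##/../##]+1* H30[##/##/../##/##]+1
p2 V@[##/##/##/../##] terminal -1; root [##/##/../../##] d5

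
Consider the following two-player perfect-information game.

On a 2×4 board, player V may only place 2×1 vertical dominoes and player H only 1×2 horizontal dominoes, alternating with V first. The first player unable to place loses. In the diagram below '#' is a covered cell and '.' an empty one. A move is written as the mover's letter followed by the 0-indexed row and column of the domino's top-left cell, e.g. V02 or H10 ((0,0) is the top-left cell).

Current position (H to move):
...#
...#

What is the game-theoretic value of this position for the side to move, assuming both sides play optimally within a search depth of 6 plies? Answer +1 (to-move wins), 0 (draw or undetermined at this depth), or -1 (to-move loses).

p1 H@[...#/...#]: H00[##.#/...#]+1* H01[.###/...#]+1 H10[...#/##.#]+1 H11[...#/.###]+1
p2 V@[##.#/...#]: V02[####/..##]-1*
p3 H@[####/..##]: H10[####/####]+1*
p4 V@[####/####] terminal -1; root [...#/...#] d6

value(...#/...#, H) = +1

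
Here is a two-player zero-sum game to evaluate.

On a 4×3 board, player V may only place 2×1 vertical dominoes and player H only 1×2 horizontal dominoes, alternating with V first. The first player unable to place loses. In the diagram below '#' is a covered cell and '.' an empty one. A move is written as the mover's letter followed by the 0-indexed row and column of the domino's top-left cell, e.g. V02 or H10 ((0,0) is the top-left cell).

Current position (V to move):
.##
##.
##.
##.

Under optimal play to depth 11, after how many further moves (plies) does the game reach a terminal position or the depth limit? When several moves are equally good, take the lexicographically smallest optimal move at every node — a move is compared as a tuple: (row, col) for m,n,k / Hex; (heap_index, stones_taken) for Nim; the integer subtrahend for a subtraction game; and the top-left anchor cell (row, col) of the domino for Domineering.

PV length from [.##/##./##./##.]: 1 ply

ply 1, V at .##/##./##./##. | V12=+1→.##/###/###/##.*; V22=+1→.##/##./###/###
ply 2: .##/###/###/##. is terminal -1 (H); from .##/##./##./##. depth 11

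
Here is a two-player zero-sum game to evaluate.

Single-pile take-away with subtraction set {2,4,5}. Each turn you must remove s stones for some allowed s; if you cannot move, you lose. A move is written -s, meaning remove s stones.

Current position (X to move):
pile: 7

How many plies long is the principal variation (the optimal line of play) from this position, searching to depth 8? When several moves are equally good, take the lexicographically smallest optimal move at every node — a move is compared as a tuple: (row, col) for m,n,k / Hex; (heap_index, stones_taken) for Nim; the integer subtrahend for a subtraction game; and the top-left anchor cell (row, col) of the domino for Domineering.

p1 X@[7]: -2[5]-1* -4[3]-1 -5[2]-1
p2 O@[5]: -2[3]-1 -4[1]+1* -5[0]+1
p3 X@[1] terminal -1; root [7] d8

PV length from [7]: 2 plies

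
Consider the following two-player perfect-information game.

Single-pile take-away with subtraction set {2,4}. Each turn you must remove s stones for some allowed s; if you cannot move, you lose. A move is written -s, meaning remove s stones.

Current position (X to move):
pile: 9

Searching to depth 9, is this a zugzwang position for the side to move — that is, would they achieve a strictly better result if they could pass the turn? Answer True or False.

zugzwang(9, X) = False

p1 X@[9]: -2[7]+1* -4[5]-1
p2 O@[7]: -2[5]-1* -4[3]-1
p3 X@[5]: -2[3]-1 -4[1]+1*
p4 O@[1] terminal -1; root [9] d9
suppose X passes — search the same position with O to move:
pass> p1 O@[9]: -2[7]+1* -4[5]-1
pass> p2 X@[7]: -2[5]-1* -4[3]-1
pass> p3 O@[5]: -2[3]-1 -4[1]+1*
pass> p4 X@[1] terminal -1; root [9] d9
for X: play +1, pass -1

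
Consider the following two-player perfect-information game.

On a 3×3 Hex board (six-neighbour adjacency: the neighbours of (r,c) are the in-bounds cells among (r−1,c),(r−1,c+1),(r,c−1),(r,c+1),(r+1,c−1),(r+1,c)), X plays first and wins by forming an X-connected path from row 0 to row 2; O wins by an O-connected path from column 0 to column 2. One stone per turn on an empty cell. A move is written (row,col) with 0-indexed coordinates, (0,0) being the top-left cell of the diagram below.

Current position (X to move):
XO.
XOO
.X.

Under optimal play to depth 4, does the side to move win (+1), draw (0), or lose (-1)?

[XO./XOO/.X.] X move#1: (0,2):-1/XOX/XOO/.X., (2,0):+1/XO./XOO/XX.*, (2,2):-1/XO./XOO/.XX
[XO./XOO/XX.] end (terminal -1, O#2); searched XO./XOO/.X. to 4

value(XO./XOO/.X., X) = +1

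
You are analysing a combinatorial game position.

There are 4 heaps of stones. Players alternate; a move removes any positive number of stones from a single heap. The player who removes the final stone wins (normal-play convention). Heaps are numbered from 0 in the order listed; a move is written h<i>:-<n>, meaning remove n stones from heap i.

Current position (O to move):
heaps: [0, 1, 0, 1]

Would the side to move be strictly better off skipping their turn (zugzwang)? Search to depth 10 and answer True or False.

zugzwang((0,1,0,1), O) = True

p1 O@[(0,1,0,1)]: h1:-1[(0,0,0,1)]-1* h3:-1[(0,1,0,0)]-1
p2 X@[(0,0,0,1)]: h3:-1[(0,0,0,0)]+1*
p3 O@[(0,0,0,0)] terminal -1; root [(0,1,0,1)] d10
pass branch (X moves first from the same position):
  | p1 X@[(0,1,0,1)]: h1:-1[(0,0,0,1)]-1* h3:-1[(0,1,0,0)]-1
  | p2 O@[(0,0,0,1)]: h3:-1[(0,0,0,0)]+1*
  | p3 X@[(0,0,0,0)] terminal -1; root [(0,1,0,1)] d10
O moving scores -1; O passing scores +1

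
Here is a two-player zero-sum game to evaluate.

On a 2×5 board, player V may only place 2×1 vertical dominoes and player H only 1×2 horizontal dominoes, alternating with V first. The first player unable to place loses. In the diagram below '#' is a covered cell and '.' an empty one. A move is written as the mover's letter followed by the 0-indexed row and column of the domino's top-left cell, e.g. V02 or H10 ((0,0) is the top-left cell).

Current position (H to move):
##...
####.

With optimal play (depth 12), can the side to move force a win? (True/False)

[##.../####.] H move#1: H02:-1/####./####., H03:+1/##.##/####.*
[##.##/####.] end (terminal -1, V#2); searched ##.../####. to 12

H winning at [##.../####.]: True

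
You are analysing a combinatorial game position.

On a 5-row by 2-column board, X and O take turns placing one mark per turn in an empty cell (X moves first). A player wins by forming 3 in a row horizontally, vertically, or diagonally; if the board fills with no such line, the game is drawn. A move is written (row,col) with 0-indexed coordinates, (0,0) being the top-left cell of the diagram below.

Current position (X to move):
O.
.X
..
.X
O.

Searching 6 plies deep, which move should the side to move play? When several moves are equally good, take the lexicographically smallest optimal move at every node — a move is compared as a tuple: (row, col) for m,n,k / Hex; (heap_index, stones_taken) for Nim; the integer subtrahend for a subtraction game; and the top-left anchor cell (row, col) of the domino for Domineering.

X's best at [O./.X/../.X/O.]: (2,1)

p1 X@[O./.X/../.X/O.]: (0,1)[OX/.X/../.X/O.]+0 (1,0)[O./XX/../.X/O.]+0 (2,0)[O./.X/X./.X/O.]+0 (2,1)[O./.X/.X/.X/O.]+1* (3,0)[O./.X/../XX/O.]+0 (4,1)[O./.X/../.X/OX]+0
p2 O@[O./.X/.X/.X/O.] terminal -1; root [O./.X/../.X/O.] d6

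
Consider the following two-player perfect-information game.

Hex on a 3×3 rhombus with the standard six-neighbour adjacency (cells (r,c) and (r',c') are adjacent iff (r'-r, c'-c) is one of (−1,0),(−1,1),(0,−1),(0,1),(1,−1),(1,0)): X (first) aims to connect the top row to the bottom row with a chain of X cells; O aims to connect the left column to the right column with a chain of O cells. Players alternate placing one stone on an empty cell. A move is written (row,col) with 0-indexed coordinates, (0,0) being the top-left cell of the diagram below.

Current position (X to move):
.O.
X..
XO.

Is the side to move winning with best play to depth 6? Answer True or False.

X winning at [.O./X../XO.]: True

ply 1, X at .O./X../XO. | (0,0)=+1→XO./X../XO.*; (0,2)=+1→.OX/X../XO.; (1,1)=+1→.O./XX./XO.; (1,2)=+1→.O./X.X/XO.; (2,2)=+1→.O./X../XOX
ply 2: XO./X../XO. is terminal -1 (O); from .O./X../XO. depth 6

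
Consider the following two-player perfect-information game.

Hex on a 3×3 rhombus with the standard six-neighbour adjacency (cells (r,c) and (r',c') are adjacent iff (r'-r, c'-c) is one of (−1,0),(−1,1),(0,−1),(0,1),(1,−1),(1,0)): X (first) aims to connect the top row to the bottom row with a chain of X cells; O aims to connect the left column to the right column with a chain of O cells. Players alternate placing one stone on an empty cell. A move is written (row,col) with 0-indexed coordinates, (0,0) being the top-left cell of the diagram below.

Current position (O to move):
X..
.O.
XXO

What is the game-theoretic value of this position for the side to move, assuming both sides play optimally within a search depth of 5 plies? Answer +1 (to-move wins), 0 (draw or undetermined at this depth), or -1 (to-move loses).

value(X../.O./XXO, O) = +1

ply 1, O at X../.O./XXO | (0,1)=-1→XO./.O./XXO; (0,2)=-1→X.O/.O./XXO; (1,0)=+1→X../OO./XXO*; (1,2)=-1→X../.OO/XXO
ply 2, X at X../OO./XXO | (0,1)=-1→XX./OO./XXO*; (0,2)=-1→X.X/OO./XXO; (1,2)=-1→X../OOX/XXO
ply 3, O at XX./OO./XXO | (0,2)=+1→XXO/OO./XXO*; (1,2)=+1→XX./OOO/XXO
ply 4: XXO/OO./XXO is terminal -1 (X); from X../.O./XXO depth 5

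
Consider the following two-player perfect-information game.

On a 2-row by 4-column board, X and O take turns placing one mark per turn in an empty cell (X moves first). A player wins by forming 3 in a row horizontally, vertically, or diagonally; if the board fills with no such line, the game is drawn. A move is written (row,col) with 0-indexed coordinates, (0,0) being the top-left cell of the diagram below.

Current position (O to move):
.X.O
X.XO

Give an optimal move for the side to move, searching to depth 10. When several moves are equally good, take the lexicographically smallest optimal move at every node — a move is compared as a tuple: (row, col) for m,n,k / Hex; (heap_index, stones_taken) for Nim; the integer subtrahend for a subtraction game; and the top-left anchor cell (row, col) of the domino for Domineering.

O's best at [.X.O/X.XO]: (1,1)

[.X.O/X.XO] O move#1: (0,0):-1/OX.O/X.XO, (0,2):-1/.XOO/X.XO, (1,1):+0/.X.O/XOXO*
[.X.O/XOXO] X move#2: (0,0):+0/XX.O/XOXO*, (0,2):+0/.XXO/XOXO
[XX.O/XOXO] O move#3: (0,2):+0/XXOO/XOXO*
[XXOO/XOXO] end (terminal +0, X#4); searched .X.O/X.XO to 10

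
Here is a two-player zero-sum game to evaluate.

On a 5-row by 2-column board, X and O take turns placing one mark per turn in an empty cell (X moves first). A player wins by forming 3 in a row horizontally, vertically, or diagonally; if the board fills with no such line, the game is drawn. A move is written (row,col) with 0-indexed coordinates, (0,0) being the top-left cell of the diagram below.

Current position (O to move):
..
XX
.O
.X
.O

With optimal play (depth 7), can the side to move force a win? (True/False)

O winning at [../XX/.O/.X/.O]: False

ply 1, O at ../XX/.O/.X/.O | (0,0)=+0→O./XX/.O/.X/.O*; (0,1)=-1→.O/XX/.O/.X/.O; (2,0)=+0→../XX/OO/.X/.O; (3,0)=+0→../XX/.O/OX/.O; (4,0)=-1→../XX/.O/.X/OO
ply 2, X at O./XX/.O/.X/.O | (0,1)=+0→OX/XX/.O/.X/.O*; (2,0)=+0→O./XX/XO/.X/.O; (3,0)=+0→O./XX/.O/XX/.O; (4,0)=+0→O./XX/.O/.X/XO
ply 3, O at OX/XX/.O/.X/.O | (2,0)=+0→OX/XX/OO/.X/.O*; (3,0)=+0→OX/XX/.O/OX/.O; (4,0)=+0→OX/XX/.O/.X/OO
ply 4, X at OX/XX/OO/.X/.O | (3,0)=+0→OX/XX/OO/XX/.O*; (4,0)=+0→OX/XX/OO/.X/XO
ply 5, O at OX/XX/OO/XX/.O | (4,0)=+0→OX/XX/OO/XX/OO*
ply 6: OX/XX/OO/XX/OO is terminal +0 (X); from ../XX/.O/.X/.O depth 7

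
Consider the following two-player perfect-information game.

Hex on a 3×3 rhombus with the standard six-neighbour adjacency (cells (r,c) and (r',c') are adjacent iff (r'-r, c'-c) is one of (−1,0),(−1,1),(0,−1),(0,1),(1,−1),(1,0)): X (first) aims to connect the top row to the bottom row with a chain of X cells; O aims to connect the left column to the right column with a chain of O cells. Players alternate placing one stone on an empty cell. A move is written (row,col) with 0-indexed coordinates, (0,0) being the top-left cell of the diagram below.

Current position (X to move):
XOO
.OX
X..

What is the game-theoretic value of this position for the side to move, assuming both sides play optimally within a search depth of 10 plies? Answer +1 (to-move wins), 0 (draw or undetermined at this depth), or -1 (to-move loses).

[XOO/.OX/X..] X move#1: (1,0):+1/XOO/XOX/X..*, (2,1):-1/XOO/.OX/XX., (2,2):-1/XOO/.OX/X.X
[XOO/XOX/X..] end (terminal -1, O#2); searched XOO/.OX/X.. to 10

value(XOO/.OX/X.., X) = +1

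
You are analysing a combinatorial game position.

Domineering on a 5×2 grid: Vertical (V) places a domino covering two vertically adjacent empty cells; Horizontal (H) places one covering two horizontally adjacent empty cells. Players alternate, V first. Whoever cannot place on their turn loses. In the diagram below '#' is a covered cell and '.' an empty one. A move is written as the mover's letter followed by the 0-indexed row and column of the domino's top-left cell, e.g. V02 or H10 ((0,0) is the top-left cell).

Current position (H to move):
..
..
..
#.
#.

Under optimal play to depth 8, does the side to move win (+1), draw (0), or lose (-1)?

value(../../../#./#., H) = +1

p1 H@[../../../#./#.]: H00[##/../../#./#.]-1 H10[../##/../#./#.]+1* H20[../../##/#./#.]-1
p2 V@[../##/../#./#.]: V21[../##/.#/##/#.]-1* V31[../##/../##/##]-1
p3 H@[../##/.#/##/#.]: H00[##/##/.#/##/#.]+1*
p4 V@[##/##/.#/##/#.] terminal -1; root [../../../#./#.] d8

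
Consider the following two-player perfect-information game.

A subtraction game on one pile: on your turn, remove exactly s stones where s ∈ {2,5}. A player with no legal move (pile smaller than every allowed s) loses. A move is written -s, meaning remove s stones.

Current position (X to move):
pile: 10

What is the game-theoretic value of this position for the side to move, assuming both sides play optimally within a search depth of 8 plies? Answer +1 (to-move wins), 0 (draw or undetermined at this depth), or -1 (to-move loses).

value(10, X) = +1

p1 X@[10]: -2[8]+1* -5[5]-1
p2 O@[8]: -2[6]-1* -5[3]-1
p3 X@[6]: -2[4]+1* -5[1]+1
p4 O@[4]: -2[2]-1*
p5 X@[2]: -2[0]+1*
p6 O@[0] terminal -1; root [10] d8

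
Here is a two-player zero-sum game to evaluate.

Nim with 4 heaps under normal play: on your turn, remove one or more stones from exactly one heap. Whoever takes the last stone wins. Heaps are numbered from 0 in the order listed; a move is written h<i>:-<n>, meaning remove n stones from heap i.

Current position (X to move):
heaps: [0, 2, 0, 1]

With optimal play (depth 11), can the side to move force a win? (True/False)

ply 1, X at (0,2,0,1) | h1:-1=+1→(0,1,0,1)*; h1:-2=-1→(0,0,0,1); h3:-1=-1→(0,2,0,0)
ply 2, O at (0,1,0,1) | h1:-1=-1→(0,0,0,1)*; h3:-1=-1→(0,1,0,0)
ply 3, X at (0,0,0,1) | h3:-1=+1→(0,0,0,0)*
ply 4: (0,0,0,0) is terminal -1 (O); from (0,2,0,1) depth 11

X winning at [(0,2,0,1)]: True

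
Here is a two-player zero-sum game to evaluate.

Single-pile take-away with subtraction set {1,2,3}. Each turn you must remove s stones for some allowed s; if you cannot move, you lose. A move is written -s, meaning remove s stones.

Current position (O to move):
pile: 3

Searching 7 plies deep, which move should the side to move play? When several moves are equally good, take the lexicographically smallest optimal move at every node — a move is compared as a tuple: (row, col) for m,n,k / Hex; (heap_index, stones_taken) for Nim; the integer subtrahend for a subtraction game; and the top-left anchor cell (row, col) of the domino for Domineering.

O's best at [3]: -3

p1 O@[3]: -1[2]-1 -2[1]-1 -3[0]+1*
p2 X@[0] terminal -1; root [3] d7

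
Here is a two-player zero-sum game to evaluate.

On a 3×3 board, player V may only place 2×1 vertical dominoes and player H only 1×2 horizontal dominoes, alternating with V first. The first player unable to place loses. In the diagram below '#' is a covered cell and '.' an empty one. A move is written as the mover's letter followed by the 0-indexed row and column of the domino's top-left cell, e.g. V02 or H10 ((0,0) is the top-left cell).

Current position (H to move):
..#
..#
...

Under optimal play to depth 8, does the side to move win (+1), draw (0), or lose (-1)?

[..#/..#/...] H move#1: H00:-1/###/..#/..., H10:+1/..#/###/...*, H20:-1/..#/..#/##., H21:-1/..#/..#/.##
[..#/###/...] end (terminal -1, V#2); searched ..#/..#/... to 8

value(..#/..#/..., H) = +1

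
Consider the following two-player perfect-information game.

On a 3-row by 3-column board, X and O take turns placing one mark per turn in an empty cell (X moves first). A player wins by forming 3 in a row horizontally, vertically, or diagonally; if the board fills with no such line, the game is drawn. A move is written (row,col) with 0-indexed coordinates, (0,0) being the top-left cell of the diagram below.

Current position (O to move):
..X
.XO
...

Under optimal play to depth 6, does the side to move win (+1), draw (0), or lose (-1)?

value(..X/.XO/..., O) = -1

p1 O@[..X/.XO/...]: (0,0)[O.X/.XO/...]-1* (0,1)[.OX/.XO/...]-1 (1,0)[..X/OXO/...]-1 (2,0)[..X/.XO/O..]-1 (2,1)[..X/.XO/.O.]-1 (2,2)[..X/.XO/..O]-1
p2 X@[O.X/.XO/...]: (0,1)[OXX/.XO/...]+1* (1,0)[O.X/XXO/...]+0 (2,0)[O.X/.XO/X..]+1 (2,1)[O.X/.XO/.X.]+1 (2,2)[O.X/.XO/..X]+0
p3 O@[OXX/.XO/...]: (1,0)[OXX/OXO/...]-1* (2,0)[OXX/.XO/O..]-1 (2,1)[OXX/.XO/.O.]-1 (2,2)[OXX/.XO/..O]-1
p4 X@[OXX/OXO/...]: (2,0)[OXX/OXO/X..]+1* (2,1)[OXX/OXO/.X.]+1 (2,2)[OXX/OXO/..X]-1
p5 O@[OXX/OXO/X..] terminal -1; root [..X/.XO/...] d6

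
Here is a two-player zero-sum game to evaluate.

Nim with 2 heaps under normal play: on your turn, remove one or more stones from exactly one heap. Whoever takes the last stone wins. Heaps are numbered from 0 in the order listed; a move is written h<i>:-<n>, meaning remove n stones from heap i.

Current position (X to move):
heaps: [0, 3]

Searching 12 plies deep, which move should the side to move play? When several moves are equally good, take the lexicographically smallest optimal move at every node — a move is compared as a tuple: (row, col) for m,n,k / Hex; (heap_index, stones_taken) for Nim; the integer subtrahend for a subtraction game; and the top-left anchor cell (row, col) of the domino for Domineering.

X's best at [(0,3)]: h1:-3

p1 X@[(0,3)]: h1:-1[(0,2)]-1 h1:-2[(0,1)]-1 h1:-3[(0,0)]+1*
p2 O@[(0,0)] terminal -1; root [(0,3)] d12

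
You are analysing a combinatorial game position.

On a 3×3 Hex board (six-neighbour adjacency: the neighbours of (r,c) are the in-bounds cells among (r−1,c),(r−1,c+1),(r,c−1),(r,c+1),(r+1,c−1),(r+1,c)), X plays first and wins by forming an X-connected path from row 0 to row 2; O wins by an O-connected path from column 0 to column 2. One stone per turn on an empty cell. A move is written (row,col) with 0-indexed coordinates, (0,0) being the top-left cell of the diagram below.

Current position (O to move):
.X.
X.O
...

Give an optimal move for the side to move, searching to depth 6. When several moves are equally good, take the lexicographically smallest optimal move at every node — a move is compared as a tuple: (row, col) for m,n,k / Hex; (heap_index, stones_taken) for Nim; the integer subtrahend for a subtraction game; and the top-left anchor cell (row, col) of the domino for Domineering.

O's best at [.X./X.O/...]: (2,0)

ply 1, O at .X./X.O/... | (0,0)=-1→OX./X.O/...; (0,2)=-1→.XO/X.O/...; (1,1)=-1→.X./XOO/...; (2,0)=+1→.X./X.O/O..*; (2,1)=-1→.X./X.O/.O.; (2,2)=-1→.X./X.O/..O
ply 2, X at .X./X.O/O.. | (0,0)=-1→XX./X.O/O..*; (0,2)=-1→.XX/X.O/O..; (1,1)=-1→.X./XXO/O..; (2,1)=-1→.X./X.O/OX.; (2,2)=-1→.X./X.O/O.X
ply 3, O at XX./X.O/O.. | (0,2)=+1→XXO/X.O/O..*; (1,1)=+1→XX./XOO/O..; (2,1)=+1→XX./X.O/OO.; (2,2)=+1→XX./X.O/O.O
ply 4, X at XXO/X.O/O.. | (1,1)=-1→XXO/XXO/O..*; (2,1)=-1→XXO/X.O/OX.; (2,2)=-1→XXO/X.O/O.X
ply 5, O at XXO/XXO/O.. | (2,1)=+1→XXO/XXO/OO.*; (2,2)=-1→XXO/XXO/O.O
ply 6: XXO/XXO/OO. is terminal -1 (X); from .X./X.O/... depth 6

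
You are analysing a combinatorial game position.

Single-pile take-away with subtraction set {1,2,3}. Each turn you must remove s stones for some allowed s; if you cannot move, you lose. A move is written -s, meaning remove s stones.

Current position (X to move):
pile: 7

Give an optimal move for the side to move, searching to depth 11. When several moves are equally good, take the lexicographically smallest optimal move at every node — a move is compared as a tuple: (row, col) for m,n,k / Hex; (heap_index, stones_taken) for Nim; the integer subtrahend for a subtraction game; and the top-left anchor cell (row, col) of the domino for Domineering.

X's best at [7]: -3

[7] X move#1: -1:-1/6, -2:-1/5, -3:+1/4*
[4] O move#2: -1:-1/3*, -2:-1/2, -3:-1/1
[3] X move#3: -1:-1/2, -2:-1/1, -3:+1/0*
[0] end (terminal -1, O#4); searched 7 to 11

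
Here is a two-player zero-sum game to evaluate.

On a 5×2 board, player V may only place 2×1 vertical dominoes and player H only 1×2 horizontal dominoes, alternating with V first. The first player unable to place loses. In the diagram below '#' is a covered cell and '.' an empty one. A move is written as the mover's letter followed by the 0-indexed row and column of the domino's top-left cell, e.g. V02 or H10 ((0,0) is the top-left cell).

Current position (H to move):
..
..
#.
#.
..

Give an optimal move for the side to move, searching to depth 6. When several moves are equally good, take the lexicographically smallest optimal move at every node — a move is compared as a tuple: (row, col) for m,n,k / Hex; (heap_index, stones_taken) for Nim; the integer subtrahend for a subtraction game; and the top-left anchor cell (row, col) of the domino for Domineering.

H's best at [../../#./#./..]: H00

[../../#./#./..] H move#1: H00:+1/##/../#./#./..*, H10:+1/../##/#./#./.., H40:-1/../../#./#./##
[##/../#./#./..] V move#2: V11:-1/##/.#/##/#./..*, V21:-1/##/../##/##/.., V31:-1/##/../#./##/.#
[##/.#/##/#./..] H move#3: H40:+1/##/.#/##/#./##*
[##/.#/##/#./##] end (terminal -1, V#4); searched ../../#./#./.. to 6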